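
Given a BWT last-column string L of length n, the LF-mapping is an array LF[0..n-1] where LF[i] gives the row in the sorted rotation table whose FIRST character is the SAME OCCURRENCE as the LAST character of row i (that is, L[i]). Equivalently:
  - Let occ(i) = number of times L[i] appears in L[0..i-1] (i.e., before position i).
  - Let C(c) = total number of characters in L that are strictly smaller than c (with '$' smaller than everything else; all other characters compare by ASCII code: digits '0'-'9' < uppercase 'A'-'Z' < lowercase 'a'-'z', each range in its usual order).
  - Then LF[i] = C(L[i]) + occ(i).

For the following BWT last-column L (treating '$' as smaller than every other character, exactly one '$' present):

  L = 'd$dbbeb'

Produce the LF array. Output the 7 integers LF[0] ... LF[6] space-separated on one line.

Answer: 4 0 5 1 2 6 3

Derivation:
Char counts: '$':1, 'b':3, 'd':2, 'e':1
C (first-col start): C('$')=0, C('b')=1, C('d')=4, C('e')=6
L[0]='d': occ=0, LF[0]=C('d')+0=4+0=4
L[1]='$': occ=0, LF[1]=C('$')+0=0+0=0
L[2]='d': occ=1, LF[2]=C('d')+1=4+1=5
L[3]='b': occ=0, LF[3]=C('b')+0=1+0=1
L[4]='b': occ=1, LF[4]=C('b')+1=1+1=2
L[5]='e': occ=0, LF[5]=C('e')+0=6+0=6
L[6]='b': occ=2, LF[6]=C('b')+2=1+2=3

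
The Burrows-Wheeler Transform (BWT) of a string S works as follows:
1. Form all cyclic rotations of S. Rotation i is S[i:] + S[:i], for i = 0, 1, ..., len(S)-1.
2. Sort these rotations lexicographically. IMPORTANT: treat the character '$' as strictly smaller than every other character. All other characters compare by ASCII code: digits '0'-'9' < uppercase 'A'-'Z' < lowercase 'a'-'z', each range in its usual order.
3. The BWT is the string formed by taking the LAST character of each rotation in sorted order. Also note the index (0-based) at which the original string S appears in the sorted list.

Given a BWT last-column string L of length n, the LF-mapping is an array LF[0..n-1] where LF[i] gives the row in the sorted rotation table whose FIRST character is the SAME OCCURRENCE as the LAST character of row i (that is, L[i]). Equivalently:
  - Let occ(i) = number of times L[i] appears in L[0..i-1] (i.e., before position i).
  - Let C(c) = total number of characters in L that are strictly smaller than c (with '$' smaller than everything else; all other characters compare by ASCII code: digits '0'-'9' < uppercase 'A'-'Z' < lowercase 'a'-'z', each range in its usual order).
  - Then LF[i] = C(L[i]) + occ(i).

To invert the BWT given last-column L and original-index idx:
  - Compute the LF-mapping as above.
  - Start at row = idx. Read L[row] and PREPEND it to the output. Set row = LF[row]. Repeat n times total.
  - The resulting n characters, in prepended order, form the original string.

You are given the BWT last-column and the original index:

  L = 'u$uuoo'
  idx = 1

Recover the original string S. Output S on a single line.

LF mapping: 3 0 4 5 1 2
Walk LF starting at row 1, prepending L[row]:
  step 1: row=1, L[1]='$', prepend. Next row=LF[1]=0
  step 2: row=0, L[0]='u', prepend. Next row=LF[0]=3
  step 3: row=3, L[3]='u', prepend. Next row=LF[3]=5
  step 4: row=5, L[5]='o', prepend. Next row=LF[5]=2
  step 5: row=2, L[2]='u', prepend. Next row=LF[2]=4
  step 6: row=4, L[4]='o', prepend. Next row=LF[4]=1
Reversed output: ououu$

Answer: ououu$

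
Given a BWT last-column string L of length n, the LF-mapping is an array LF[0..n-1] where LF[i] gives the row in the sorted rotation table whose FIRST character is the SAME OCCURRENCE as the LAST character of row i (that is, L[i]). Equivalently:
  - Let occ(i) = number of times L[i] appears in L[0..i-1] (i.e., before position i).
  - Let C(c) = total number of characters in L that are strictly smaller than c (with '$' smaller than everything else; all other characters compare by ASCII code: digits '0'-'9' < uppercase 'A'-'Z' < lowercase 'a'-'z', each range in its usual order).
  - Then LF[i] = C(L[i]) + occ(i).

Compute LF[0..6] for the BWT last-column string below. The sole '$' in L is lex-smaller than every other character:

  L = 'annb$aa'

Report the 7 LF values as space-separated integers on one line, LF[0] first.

Answer: 1 5 6 4 0 2 3

Derivation:
Char counts: '$':1, 'a':3, 'b':1, 'n':2
C (first-col start): C('$')=0, C('a')=1, C('b')=4, C('n')=5
L[0]='a': occ=0, LF[0]=C('a')+0=1+0=1
L[1]='n': occ=0, LF[1]=C('n')+0=5+0=5
L[2]='n': occ=1, LF[2]=C('n')+1=5+1=6
L[3]='b': occ=0, LF[3]=C('b')+0=4+0=4
L[4]='$': occ=0, LF[4]=C('$')+0=0+0=0
L[5]='a': occ=1, LF[5]=C('a')+1=1+1=2
L[6]='a': occ=2, LF[6]=C('a')+2=1+2=3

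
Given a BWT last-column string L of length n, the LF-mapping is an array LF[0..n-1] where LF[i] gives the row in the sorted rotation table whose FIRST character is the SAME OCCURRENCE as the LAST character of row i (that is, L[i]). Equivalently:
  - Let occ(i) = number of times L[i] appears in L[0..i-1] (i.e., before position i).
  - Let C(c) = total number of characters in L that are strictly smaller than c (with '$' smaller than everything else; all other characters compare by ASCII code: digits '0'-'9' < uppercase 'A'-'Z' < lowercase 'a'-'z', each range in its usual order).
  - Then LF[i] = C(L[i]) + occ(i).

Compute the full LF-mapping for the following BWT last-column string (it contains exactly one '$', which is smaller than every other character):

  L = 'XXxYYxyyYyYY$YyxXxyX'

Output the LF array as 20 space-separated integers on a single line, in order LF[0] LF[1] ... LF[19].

Answer: 1 2 11 5 6 12 15 16 7 17 8 9 0 10 18 13 3 14 19 4

Derivation:
Char counts: '$':1, 'X':4, 'Y':6, 'x':4, 'y':5
C (first-col start): C('$')=0, C('X')=1, C('Y')=5, C('x')=11, C('y')=15
L[0]='X': occ=0, LF[0]=C('X')+0=1+0=1
L[1]='X': occ=1, LF[1]=C('X')+1=1+1=2
L[2]='x': occ=0, LF[2]=C('x')+0=11+0=11
L[3]='Y': occ=0, LF[3]=C('Y')+0=5+0=5
L[4]='Y': occ=1, LF[4]=C('Y')+1=5+1=6
L[5]='x': occ=1, LF[5]=C('x')+1=11+1=12
L[6]='y': occ=0, LF[6]=C('y')+0=15+0=15
L[7]='y': occ=1, LF[7]=C('y')+1=15+1=16
L[8]='Y': occ=2, LF[8]=C('Y')+2=5+2=7
L[9]='y': occ=2, LF[9]=C('y')+2=15+2=17
L[10]='Y': occ=3, LF[10]=C('Y')+3=5+3=8
L[11]='Y': occ=4, LF[11]=C('Y')+4=5+4=9
L[12]='$': occ=0, LF[12]=C('$')+0=0+0=0
L[13]='Y': occ=5, LF[13]=C('Y')+5=5+5=10
L[14]='y': occ=3, LF[14]=C('y')+3=15+3=18
L[15]='x': occ=2, LF[15]=C('x')+2=11+2=13
L[16]='X': occ=2, LF[16]=C('X')+2=1+2=3
L[17]='x': occ=3, LF[17]=C('x')+3=11+3=14
L[18]='y': occ=4, LF[18]=C('y')+4=15+4=19
L[19]='X': occ=3, LF[19]=C('X')+3=1+3=4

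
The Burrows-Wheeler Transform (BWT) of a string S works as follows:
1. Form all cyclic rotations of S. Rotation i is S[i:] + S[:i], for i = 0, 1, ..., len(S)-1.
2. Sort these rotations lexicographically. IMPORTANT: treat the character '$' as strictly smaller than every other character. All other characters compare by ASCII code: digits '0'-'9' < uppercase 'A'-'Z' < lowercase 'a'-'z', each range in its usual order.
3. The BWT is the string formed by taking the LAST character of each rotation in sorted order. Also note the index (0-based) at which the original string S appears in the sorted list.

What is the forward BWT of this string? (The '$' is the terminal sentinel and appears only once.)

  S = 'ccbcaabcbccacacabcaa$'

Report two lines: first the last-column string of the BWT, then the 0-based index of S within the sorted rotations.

Answer: aacccaccacacbbaaccbb$
20

Derivation:
All 21 rotations (rotation i = S[i:]+S[:i]):
  rot[0] = ccbcaabcbccacacabcaa$
  rot[1] = cbcaabcbccacacabcaa$c
  rot[2] = bcaabcbccacacabcaa$cc
  rot[3] = caabcbccacacabcaa$ccb
  rot[4] = aabcbccacacabcaa$ccbc
  rot[5] = abcbccacacabcaa$ccbca
  rot[6] = bcbccacacabcaa$ccbcaa
  rot[7] = cbccacacabcaa$ccbcaab
  rot[8] = bccacacabcaa$ccbcaabc
  rot[9] = ccacacabcaa$ccbcaabcb
  rot[10] = cacacabcaa$ccbcaabcbc
  rot[11] = acacabcaa$ccbcaabcbcc
  rot[12] = cacabcaa$ccbcaabcbcca
  rot[13] = acabcaa$ccbcaabcbccac
  rot[14] = cabcaa$ccbcaabcbccaca
  rot[15] = abcaa$ccbcaabcbccacac
  rot[16] = bcaa$ccbcaabcbccacaca
  rot[17] = caa$ccbcaabcbccacacab
  rot[18] = aa$ccbcaabcbccacacabc
  rot[19] = a$ccbcaabcbccacacabca
  rot[20] = $ccbcaabcbccacacabcaa
Sorted (with $ < everything):
  sorted[0] = $ccbcaabcbccacacabcaa  (last char: 'a')
  sorted[1] = a$ccbcaabcbccacacabca  (last char: 'a')
  sorted[2] = aa$ccbcaabcbccacacabc  (last char: 'c')
  sorted[3] = aabcbccacacabcaa$ccbc  (last char: 'c')
  sorted[4] = abcaa$ccbcaabcbccacac  (last char: 'c')
  sorted[5] = abcbccacacabcaa$ccbca  (last char: 'a')
  sorted[6] = acabcaa$ccbcaabcbccac  (last char: 'c')
  sorted[7] = acacabcaa$ccbcaabcbcc  (last char: 'c')
  sorted[8] = bcaa$ccbcaabcbccacaca  (last char: 'a')
  sorted[9] = bcaabcbccacacabcaa$cc  (last char: 'c')
  sorted[10] = bcbccacacabcaa$ccbcaa  (last char: 'a')
  sorted[11] = bccacacabcaa$ccbcaabc  (last char: 'c')
  sorted[12] = caa$ccbcaabcbccacacab  (last char: 'b')
  sorted[13] = caabcbccacacabcaa$ccb  (last char: 'b')
  sorted[14] = cabcaa$ccbcaabcbccaca  (last char: 'a')
  sorted[15] = cacabcaa$ccbcaabcbcca  (last char: 'a')
  sorted[16] = cacacabcaa$ccbcaabcbc  (last char: 'c')
  sorted[17] = cbcaabcbccacacabcaa$c  (last char: 'c')
  sorted[18] = cbccacacabcaa$ccbcaab  (last char: 'b')
  sorted[19] = ccacacabcaa$ccbcaabcb  (last char: 'b')
  sorted[20] = ccbcaabcbccacacabcaa$  (last char: '$')
Last column: aacccaccacacbbaaccbb$
Original string S is at sorted index 20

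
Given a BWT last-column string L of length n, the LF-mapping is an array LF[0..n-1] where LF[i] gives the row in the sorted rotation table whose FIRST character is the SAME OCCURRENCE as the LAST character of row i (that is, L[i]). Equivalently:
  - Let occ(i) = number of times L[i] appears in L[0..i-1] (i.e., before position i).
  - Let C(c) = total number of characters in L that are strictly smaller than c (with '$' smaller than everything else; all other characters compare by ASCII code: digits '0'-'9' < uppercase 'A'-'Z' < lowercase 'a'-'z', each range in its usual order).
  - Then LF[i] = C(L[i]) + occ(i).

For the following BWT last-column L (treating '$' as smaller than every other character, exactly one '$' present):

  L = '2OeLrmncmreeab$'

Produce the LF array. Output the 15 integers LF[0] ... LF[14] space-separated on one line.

Answer: 1 3 7 2 13 10 12 6 11 14 8 9 4 5 0

Derivation:
Char counts: '$':1, '2':1, 'L':1, 'O':1, 'a':1, 'b':1, 'c':1, 'e':3, 'm':2, 'n':1, 'r':2
C (first-col start): C('$')=0, C('2')=1, C('L')=2, C('O')=3, C('a')=4, C('b')=5, C('c')=6, C('e')=7, C('m')=10, C('n')=12, C('r')=13
L[0]='2': occ=0, LF[0]=C('2')+0=1+0=1
L[1]='O': occ=0, LF[1]=C('O')+0=3+0=3
L[2]='e': occ=0, LF[2]=C('e')+0=7+0=7
L[3]='L': occ=0, LF[3]=C('L')+0=2+0=2
L[4]='r': occ=0, LF[4]=C('r')+0=13+0=13
L[5]='m': occ=0, LF[5]=C('m')+0=10+0=10
L[6]='n': occ=0, LF[6]=C('n')+0=12+0=12
L[7]='c': occ=0, LF[7]=C('c')+0=6+0=6
L[8]='m': occ=1, LF[8]=C('m')+1=10+1=11
L[9]='r': occ=1, LF[9]=C('r')+1=13+1=14
L[10]='e': occ=1, LF[10]=C('e')+1=7+1=8
L[11]='e': occ=2, LF[11]=C('e')+2=7+2=9
L[12]='a': occ=0, LF[12]=C('a')+0=4+0=4
L[13]='b': occ=0, LF[13]=C('b')+0=5+0=5
L[14]='$': occ=0, LF[14]=C('$')+0=0+0=0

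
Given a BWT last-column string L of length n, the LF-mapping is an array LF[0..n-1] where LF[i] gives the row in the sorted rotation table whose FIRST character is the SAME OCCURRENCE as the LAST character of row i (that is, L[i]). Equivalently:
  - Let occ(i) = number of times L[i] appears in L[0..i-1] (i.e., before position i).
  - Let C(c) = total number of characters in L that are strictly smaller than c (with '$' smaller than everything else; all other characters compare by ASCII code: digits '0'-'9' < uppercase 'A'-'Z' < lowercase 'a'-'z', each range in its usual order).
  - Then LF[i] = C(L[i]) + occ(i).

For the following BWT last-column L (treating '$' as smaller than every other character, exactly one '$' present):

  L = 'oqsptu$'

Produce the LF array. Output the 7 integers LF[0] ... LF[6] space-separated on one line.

Answer: 1 3 4 2 5 6 0

Derivation:
Char counts: '$':1, 'o':1, 'p':1, 'q':1, 's':1, 't':1, 'u':1
C (first-col start): C('$')=0, C('o')=1, C('p')=2, C('q')=3, C('s')=4, C('t')=5, C('u')=6
L[0]='o': occ=0, LF[0]=C('o')+0=1+0=1
L[1]='q': occ=0, LF[1]=C('q')+0=3+0=3
L[2]='s': occ=0, LF[2]=C('s')+0=4+0=4
L[3]='p': occ=0, LF[3]=C('p')+0=2+0=2
L[4]='t': occ=0, LF[4]=C('t')+0=5+0=5
L[5]='u': occ=0, LF[5]=C('u')+0=6+0=6
L[6]='$': occ=0, LF[6]=C('$')+0=0+0=0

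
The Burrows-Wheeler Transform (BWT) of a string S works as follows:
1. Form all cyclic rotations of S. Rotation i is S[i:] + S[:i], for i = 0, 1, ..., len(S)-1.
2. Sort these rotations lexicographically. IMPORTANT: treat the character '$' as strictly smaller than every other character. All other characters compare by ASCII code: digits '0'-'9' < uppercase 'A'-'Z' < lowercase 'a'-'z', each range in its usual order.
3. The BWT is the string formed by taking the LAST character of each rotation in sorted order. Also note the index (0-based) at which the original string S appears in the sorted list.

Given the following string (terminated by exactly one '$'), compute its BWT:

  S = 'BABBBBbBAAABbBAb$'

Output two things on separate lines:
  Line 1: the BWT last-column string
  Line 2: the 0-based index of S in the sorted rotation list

Answer: bBABABb$bABBBAABB
7

Derivation:
All 17 rotations (rotation i = S[i:]+S[:i]):
  rot[0] = BABBBBbBAAABbBAb$
  rot[1] = ABBBBbBAAABbBAb$B
  rot[2] = BBBBbBAAABbBAb$BA
  rot[3] = BBBbBAAABbBAb$BAB
  rot[4] = BBbBAAABbBAb$BABB
  rot[5] = BbBAAABbBAb$BABBB
  rot[6] = bBAAABbBAb$BABBBB
  rot[7] = BAAABbBAb$BABBBBb
  rot[8] = AAABbBAb$BABBBBbB
  rot[9] = AABbBAb$BABBBBbBA
  rot[10] = ABbBAb$BABBBBbBAA
  rot[11] = BbBAb$BABBBBbBAAA
  rot[12] = bBAb$BABBBBbBAAAB
  rot[13] = BAb$BABBBBbBAAABb
  rot[14] = Ab$BABBBBbBAAABbB
  rot[15] = b$BABBBBbBAAABbBA
  rot[16] = $BABBBBbBAAABbBAb
Sorted (with $ < everything):
  sorted[0] = $BABBBBbBAAABbBAb  (last char: 'b')
  sorted[1] = AAABbBAb$BABBBBbB  (last char: 'B')
  sorted[2] = AABbBAb$BABBBBbBA  (last char: 'A')
  sorted[3] = ABBBBbBAAABbBAb$B  (last char: 'B')
  sorted[4] = ABbBAb$BABBBBbBAA  (last char: 'A')
  sorted[5] = Ab$BABBBBbBAAABbB  (last char: 'B')
  sorted[6] = BAAABbBAb$BABBBBb  (last char: 'b')
  sorted[7] = BABBBBbBAAABbBAb$  (last char: '$')
  sorted[8] = BAb$BABBBBbBAAABb  (last char: 'b')
  sorted[9] = BBBBbBAAABbBAb$BA  (last char: 'A')
  sorted[10] = BBBbBAAABbBAb$BAB  (last char: 'B')
  sorted[11] = BBbBAAABbBAb$BABB  (last char: 'B')
  sorted[12] = BbBAAABbBAb$BABBB  (last char: 'B')
  sorted[13] = BbBAb$BABBBBbBAAA  (last char: 'A')
  sorted[14] = b$BABBBBbBAAABbBA  (last char: 'A')
  sorted[15] = bBAAABbBAb$BABBBB  (last char: 'B')
  sorted[16] = bBAb$BABBBBbBAAAB  (last char: 'B')
Last column: bBABABb$bABBBAABB
Original string S is at sorted index 7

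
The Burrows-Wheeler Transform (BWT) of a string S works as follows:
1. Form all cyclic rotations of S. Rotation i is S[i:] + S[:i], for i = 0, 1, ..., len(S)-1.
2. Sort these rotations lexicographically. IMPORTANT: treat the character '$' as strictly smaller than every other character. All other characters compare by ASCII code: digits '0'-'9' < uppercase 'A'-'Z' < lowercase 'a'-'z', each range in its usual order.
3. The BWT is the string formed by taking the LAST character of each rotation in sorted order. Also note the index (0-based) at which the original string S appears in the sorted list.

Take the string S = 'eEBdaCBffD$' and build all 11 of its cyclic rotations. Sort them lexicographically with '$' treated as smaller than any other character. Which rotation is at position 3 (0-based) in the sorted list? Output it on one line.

All 11 rotations (rotation i = S[i:]+S[:i]):
  rot[0] = eEBdaCBffD$
  rot[1] = EBdaCBffD$e
  rot[2] = BdaCBffD$eE
  rot[3] = daCBffD$eEB
  rot[4] = aCBffD$eEBd
  rot[5] = CBffD$eEBda
  rot[6] = BffD$eEBdaC
  rot[7] = ffD$eEBdaCB
  rot[8] = fD$eEBdaCBf
  rot[9] = D$eEBdaCBff
  rot[10] = $eEBdaCBffD
Sorted (with $ < everything):
  sorted[0] = $eEBdaCBffD
  sorted[1] = BdaCBffD$eE
  sorted[2] = BffD$eEBdaC
  sorted[3] = CBffD$eEBda
  sorted[4] = D$eEBdaCBff
  sorted[5] = EBdaCBffD$e
  sorted[6] = aCBffD$eEBd
  sorted[7] = daCBffD$eEB
  sorted[8] = eEBdaCBffD$
  sorted[9] = fD$eEBdaCBf
  sorted[10] = ffD$eEBdaCB
sorted[3] = CBffD$eEBda

Answer: CBffD$eEBda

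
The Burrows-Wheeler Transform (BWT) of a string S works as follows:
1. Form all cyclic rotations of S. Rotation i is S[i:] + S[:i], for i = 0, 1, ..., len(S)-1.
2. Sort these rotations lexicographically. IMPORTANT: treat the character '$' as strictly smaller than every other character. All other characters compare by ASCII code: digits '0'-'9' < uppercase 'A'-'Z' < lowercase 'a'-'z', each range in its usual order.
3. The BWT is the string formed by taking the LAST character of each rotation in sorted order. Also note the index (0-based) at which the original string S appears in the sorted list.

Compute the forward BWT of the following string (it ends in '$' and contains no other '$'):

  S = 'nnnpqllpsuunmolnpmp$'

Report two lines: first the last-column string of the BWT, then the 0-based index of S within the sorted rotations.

Answer: pqolnpu$nlnmmnnlppus
7

Derivation:
All 20 rotations (rotation i = S[i:]+S[:i]):
  rot[0] = nnnpqllpsuunmolnpmp$
  rot[1] = nnpqllpsuunmolnpmp$n
  rot[2] = npqllpsuunmolnpmp$nn
  rot[3] = pqllpsuunmolnpmp$nnn
  rot[4] = qllpsuunmolnpmp$nnnp
  rot[5] = llpsuunmolnpmp$nnnpq
  rot[6] = lpsuunmolnpmp$nnnpql
  rot[7] = psuunmolnpmp$nnnpqll
  rot[8] = suunmolnpmp$nnnpqllp
  rot[9] = uunmolnpmp$nnnpqllps
  rot[10] = unmolnpmp$nnnpqllpsu
  rot[11] = nmolnpmp$nnnpqllpsuu
  rot[12] = molnpmp$nnnpqllpsuun
  rot[13] = olnpmp$nnnpqllpsuunm
  rot[14] = lnpmp$nnnpqllpsuunmo
  rot[15] = npmp$nnnpqllpsuunmol
  rot[16] = pmp$nnnpqllpsuunmoln
  rot[17] = mp$nnnpqllpsuunmolnp
  rot[18] = p$nnnpqllpsuunmolnpm
  rot[19] = $nnnpqllpsuunmolnpmp
Sorted (with $ < everything):
  sorted[0] = $nnnpqllpsuunmolnpmp  (last char: 'p')
  sorted[1] = llpsuunmolnpmp$nnnpq  (last char: 'q')
  sorted[2] = lnpmp$nnnpqllpsuunmo  (last char: 'o')
  sorted[3] = lpsuunmolnpmp$nnnpql  (last char: 'l')
  sorted[4] = molnpmp$nnnpqllpsuun  (last char: 'n')
  sorted[5] = mp$nnnpqllpsuunmolnp  (last char: 'p')
  sorted[6] = nmolnpmp$nnnpqllpsuu  (last char: 'u')
  sorted[7] = nnnpqllpsuunmolnpmp$  (last char: '$')
  sorted[8] = nnpqllpsuunmolnpmp$n  (last char: 'n')
  sorted[9] = npmp$nnnpqllpsuunmol  (last char: 'l')
  sorted[10] = npqllpsuunmolnpmp$nn  (last char: 'n')
  sorted[11] = olnpmp$nnnpqllpsuunm  (last char: 'm')
  sorted[12] = p$nnnpqllpsuunmolnpm  (last char: 'm')
  sorted[13] = pmp$nnnpqllpsuunmoln  (last char: 'n')
  sorted[14] = pqllpsuunmolnpmp$nnn  (last char: 'n')
  sorted[15] = psuunmolnpmp$nnnpqll  (last char: 'l')
  sorted[16] = qllpsuunmolnpmp$nnnp  (last char: 'p')
  sorted[17] = suunmolnpmp$nnnpqllp  (last char: 'p')
  sorted[18] = unmolnpmp$nnnpqllpsu  (last char: 'u')
  sorted[19] = uunmolnpmp$nnnpqllps  (last char: 's')
Last column: pqolnpu$nlnmmnnlppus
Original string S is at sorted index 7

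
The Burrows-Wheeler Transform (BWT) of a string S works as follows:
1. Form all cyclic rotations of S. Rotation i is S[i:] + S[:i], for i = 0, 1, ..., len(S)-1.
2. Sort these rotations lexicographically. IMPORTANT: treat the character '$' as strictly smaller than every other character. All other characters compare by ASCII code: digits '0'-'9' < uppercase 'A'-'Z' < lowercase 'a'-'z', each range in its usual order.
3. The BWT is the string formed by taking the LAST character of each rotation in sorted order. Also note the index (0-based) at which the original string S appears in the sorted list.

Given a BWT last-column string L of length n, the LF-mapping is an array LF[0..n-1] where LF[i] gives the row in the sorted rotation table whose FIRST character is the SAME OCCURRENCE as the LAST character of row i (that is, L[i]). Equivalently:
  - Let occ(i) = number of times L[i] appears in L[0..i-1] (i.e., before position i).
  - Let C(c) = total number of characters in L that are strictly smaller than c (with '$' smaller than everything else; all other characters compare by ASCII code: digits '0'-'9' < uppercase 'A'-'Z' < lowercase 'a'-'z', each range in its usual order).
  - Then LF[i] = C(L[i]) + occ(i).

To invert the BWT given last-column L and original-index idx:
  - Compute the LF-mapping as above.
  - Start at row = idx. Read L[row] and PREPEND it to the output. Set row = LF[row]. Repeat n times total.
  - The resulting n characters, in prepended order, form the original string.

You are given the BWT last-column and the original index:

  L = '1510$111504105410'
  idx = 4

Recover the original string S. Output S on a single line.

LF mapping: 5 14 6 1 0 7 8 9 15 2 12 10 3 16 13 11 4
Walk LF starting at row 4, prepending L[row]:
  step 1: row=4, L[4]='$', prepend. Next row=LF[4]=0
  step 2: row=0, L[0]='1', prepend. Next row=LF[0]=5
  step 3: row=5, L[5]='1', prepend. Next row=LF[5]=7
  step 4: row=7, L[7]='1', prepend. Next row=LF[7]=9
  step 5: row=9, L[9]='0', prepend. Next row=LF[9]=2
  step 6: row=2, L[2]='1', prepend. Next row=LF[2]=6
  step 7: row=6, L[6]='1', prepend. Next row=LF[6]=8
  step 8: row=8, L[8]='5', prepend. Next row=LF[8]=15
  step 9: row=15, L[15]='1', prepend. Next row=LF[15]=11
  step 10: row=11, L[11]='1', prepend. Next row=LF[11]=10
  step 11: row=10, L[10]='4', prepend. Next row=LF[10]=12
  step 12: row=12, L[12]='0', prepend. Next row=LF[12]=3
  step 13: row=3, L[3]='0', prepend. Next row=LF[3]=1
  step 14: row=1, L[1]='5', prepend. Next row=LF[1]=14
  step 15: row=14, L[14]='4', prepend. Next row=LF[14]=13
  step 16: row=13, L[13]='5', prepend. Next row=LF[13]=16
  step 17: row=16, L[16]='0', prepend. Next row=LF[16]=4
Reversed output: 0545004115110111$

Answer: 0545004115110111$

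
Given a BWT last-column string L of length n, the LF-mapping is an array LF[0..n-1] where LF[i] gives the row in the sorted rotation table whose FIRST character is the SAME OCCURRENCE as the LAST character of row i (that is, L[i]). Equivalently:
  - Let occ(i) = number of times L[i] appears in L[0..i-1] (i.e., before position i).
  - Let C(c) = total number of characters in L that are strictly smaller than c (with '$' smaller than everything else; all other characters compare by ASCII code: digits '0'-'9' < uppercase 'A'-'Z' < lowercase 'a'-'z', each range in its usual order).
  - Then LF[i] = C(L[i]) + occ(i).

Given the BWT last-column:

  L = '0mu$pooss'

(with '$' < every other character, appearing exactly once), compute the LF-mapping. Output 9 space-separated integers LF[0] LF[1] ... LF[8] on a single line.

Answer: 1 2 8 0 5 3 4 6 7

Derivation:
Char counts: '$':1, '0':1, 'm':1, 'o':2, 'p':1, 's':2, 'u':1
C (first-col start): C('$')=0, C('0')=1, C('m')=2, C('o')=3, C('p')=5, C('s')=6, C('u')=8
L[0]='0': occ=0, LF[0]=C('0')+0=1+0=1
L[1]='m': occ=0, LF[1]=C('m')+0=2+0=2
L[2]='u': occ=0, LF[2]=C('u')+0=8+0=8
L[3]='$': occ=0, LF[3]=C('$')+0=0+0=0
L[4]='p': occ=0, LF[4]=C('p')+0=5+0=5
L[5]='o': occ=0, LF[5]=C('o')+0=3+0=3
L[6]='o': occ=1, LF[6]=C('o')+1=3+1=4
L[7]='s': occ=0, LF[7]=C('s')+0=6+0=6
L[8]='s': occ=1, LF[8]=C('s')+1=6+1=7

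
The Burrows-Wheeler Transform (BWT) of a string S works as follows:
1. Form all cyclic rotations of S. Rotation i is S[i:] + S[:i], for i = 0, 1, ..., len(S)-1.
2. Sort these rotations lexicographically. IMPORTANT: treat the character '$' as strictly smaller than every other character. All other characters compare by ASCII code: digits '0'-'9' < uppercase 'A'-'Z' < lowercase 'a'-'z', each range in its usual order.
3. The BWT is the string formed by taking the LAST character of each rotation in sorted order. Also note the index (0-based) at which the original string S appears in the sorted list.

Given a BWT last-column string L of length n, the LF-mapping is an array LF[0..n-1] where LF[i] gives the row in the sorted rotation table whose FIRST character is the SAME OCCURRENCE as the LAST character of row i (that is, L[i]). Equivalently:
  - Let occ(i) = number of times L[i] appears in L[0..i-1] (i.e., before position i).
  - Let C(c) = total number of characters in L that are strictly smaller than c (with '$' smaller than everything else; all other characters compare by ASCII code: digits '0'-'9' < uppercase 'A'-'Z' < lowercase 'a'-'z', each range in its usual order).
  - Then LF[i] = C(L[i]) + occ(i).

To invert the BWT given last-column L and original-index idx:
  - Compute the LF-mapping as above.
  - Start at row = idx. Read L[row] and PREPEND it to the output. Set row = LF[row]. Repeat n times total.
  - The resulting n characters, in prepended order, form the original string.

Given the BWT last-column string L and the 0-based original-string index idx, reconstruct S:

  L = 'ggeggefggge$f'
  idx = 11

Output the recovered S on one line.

Answer: ggeggeefggfg$

Derivation:
LF mapping: 6 7 1 8 9 2 4 10 11 12 3 0 5
Walk LF starting at row 11, prepending L[row]:
  step 1: row=11, L[11]='$', prepend. Next row=LF[11]=0
  step 2: row=0, L[0]='g', prepend. Next row=LF[0]=6
  step 3: row=6, L[6]='f', prepend. Next row=LF[6]=4
  step 4: row=4, L[4]='g', prepend. Next row=LF[4]=9
  step 5: row=9, L[9]='g', prepend. Next row=LF[9]=12
  step 6: row=12, L[12]='f', prepend. Next row=LF[12]=5
  step 7: row=5, L[5]='e', prepend. Next row=LF[5]=2
  step 8: row=2, L[2]='e', prepend. Next row=LF[2]=1
  step 9: row=1, L[1]='g', prepend. Next row=LF[1]=7
  step 10: row=7, L[7]='g', prepend. Next row=LF[7]=10
  step 11: row=10, L[10]='e', prepend. Next row=LF[10]=3
  step 12: row=3, L[3]='g', prepend. Next row=LF[3]=8
  step 13: row=8, L[8]='g', prepend. Next row=LF[8]=11
Reversed output: ggeggeefggfg$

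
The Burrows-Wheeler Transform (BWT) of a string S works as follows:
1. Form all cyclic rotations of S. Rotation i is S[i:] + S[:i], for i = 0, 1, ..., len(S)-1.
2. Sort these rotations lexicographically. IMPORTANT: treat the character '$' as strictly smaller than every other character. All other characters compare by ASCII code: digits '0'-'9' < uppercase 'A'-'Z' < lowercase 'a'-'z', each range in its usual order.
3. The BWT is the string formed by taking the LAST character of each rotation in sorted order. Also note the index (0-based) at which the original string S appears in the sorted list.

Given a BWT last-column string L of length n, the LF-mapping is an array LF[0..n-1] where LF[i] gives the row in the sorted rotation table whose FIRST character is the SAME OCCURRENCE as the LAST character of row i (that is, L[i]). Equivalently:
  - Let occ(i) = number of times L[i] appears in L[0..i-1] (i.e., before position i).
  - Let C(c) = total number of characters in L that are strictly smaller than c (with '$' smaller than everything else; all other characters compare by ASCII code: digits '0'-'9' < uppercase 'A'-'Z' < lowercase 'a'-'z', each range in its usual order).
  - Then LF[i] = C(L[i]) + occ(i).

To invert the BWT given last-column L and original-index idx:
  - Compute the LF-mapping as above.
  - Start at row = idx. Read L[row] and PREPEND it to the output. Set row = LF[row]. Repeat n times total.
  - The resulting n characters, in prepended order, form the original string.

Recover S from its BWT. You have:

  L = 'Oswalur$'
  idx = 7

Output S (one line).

Answer: walrusO$

Derivation:
LF mapping: 1 5 7 2 3 6 4 0
Walk LF starting at row 7, prepending L[row]:
  step 1: row=7, L[7]='$', prepend. Next row=LF[7]=0
  step 2: row=0, L[0]='O', prepend. Next row=LF[0]=1
  step 3: row=1, L[1]='s', prepend. Next row=LF[1]=5
  step 4: row=5, L[5]='u', prepend. Next row=LF[5]=6
  step 5: row=6, L[6]='r', prepend. Next row=LF[6]=4
  step 6: row=4, L[4]='l', prepend. Next row=LF[4]=3
  step 7: row=3, L[3]='a', prepend. Next row=LF[3]=2
  step 8: row=2, L[2]='w', prepend. Next row=LF[2]=7
Reversed output: walrusO$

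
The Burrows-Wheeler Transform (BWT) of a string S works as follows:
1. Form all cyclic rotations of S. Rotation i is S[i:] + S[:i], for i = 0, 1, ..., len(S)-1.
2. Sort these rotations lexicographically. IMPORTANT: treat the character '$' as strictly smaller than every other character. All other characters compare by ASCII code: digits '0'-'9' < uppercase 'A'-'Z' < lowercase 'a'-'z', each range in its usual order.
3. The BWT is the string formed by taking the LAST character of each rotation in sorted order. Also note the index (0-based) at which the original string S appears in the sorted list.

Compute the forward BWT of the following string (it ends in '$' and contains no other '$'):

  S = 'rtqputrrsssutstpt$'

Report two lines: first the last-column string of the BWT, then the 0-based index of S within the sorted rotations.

All 18 rotations (rotation i = S[i:]+S[:i]):
  rot[0] = rtqputrrsssutstpt$
  rot[1] = tqputrrsssutstpt$r
  rot[2] = qputrrsssutstpt$rt
  rot[3] = putrrsssutstpt$rtq
  rot[4] = utrrsssutstpt$rtqp
  rot[5] = trrsssutstpt$rtqpu
  rot[6] = rrsssutstpt$rtqput
  rot[7] = rsssutstpt$rtqputr
  rot[8] = sssutstpt$rtqputrr
  rot[9] = ssutstpt$rtqputrrs
  rot[10] = sutstpt$rtqputrrss
  rot[11] = utstpt$rtqputrrsss
  rot[12] = tstpt$rtqputrrsssu
  rot[13] = stpt$rtqputrrsssut
  rot[14] = tpt$rtqputrrsssuts
  rot[15] = pt$rtqputrrsssutst
  rot[16] = t$rtqputrrsssutstp
  rot[17] = $rtqputrrsssutstpt
Sorted (with $ < everything):
  sorted[0] = $rtqputrrsssutstpt  (last char: 't')
  sorted[1] = pt$rtqputrrsssutst  (last char: 't')
  sorted[2] = putrrsssutstpt$rtq  (last char: 'q')
  sorted[3] = qputrrsssutstpt$rt  (last char: 't')
  sorted[4] = rrsssutstpt$rtqput  (last char: 't')
  sorted[5] = rsssutstpt$rtqputr  (last char: 'r')
  sorted[6] = rtqputrrsssutstpt$  (last char: '$')
  sorted[7] = sssutstpt$rtqputrr  (last char: 'r')
  sorted[8] = ssutstpt$rtqputrrs  (last char: 's')
  sorted[9] = stpt$rtqputrrsssut  (last char: 't')
  sorted[10] = sutstpt$rtqputrrss  (last char: 's')
  sorted[11] = t$rtqputrrsssutstp  (last char: 'p')
  sorted[12] = tpt$rtqputrrsssuts  (last char: 's')
  sorted[13] = tqputrrsssutstpt$r  (last char: 'r')
  sorted[14] = trrsssutstpt$rtqpu  (last char: 'u')
  sorted[15] = tstpt$rtqputrrsssu  (last char: 'u')
  sorted[16] = utrrsssutstpt$rtqp  (last char: 'p')
  sorted[17] = utstpt$rtqputrrsss  (last char: 's')
Last column: ttqttr$rstspsruups
Original string S is at sorted index 6

Answer: ttqttr$rstspsruups
6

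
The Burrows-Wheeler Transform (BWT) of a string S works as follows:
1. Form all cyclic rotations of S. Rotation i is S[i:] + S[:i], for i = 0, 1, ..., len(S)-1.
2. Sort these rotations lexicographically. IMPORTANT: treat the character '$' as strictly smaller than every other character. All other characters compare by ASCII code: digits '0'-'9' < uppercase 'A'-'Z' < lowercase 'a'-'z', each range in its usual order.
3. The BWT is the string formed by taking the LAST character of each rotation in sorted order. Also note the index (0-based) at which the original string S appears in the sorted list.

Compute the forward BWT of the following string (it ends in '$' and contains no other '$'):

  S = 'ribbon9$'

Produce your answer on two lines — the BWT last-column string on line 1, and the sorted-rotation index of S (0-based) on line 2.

All 8 rotations (rotation i = S[i:]+S[:i]):
  rot[0] = ribbon9$
  rot[1] = ibbon9$r
  rot[2] = bbon9$ri
  rot[3] = bon9$rib
  rot[4] = on9$ribb
  rot[5] = n9$ribbo
  rot[6] = 9$ribbon
  rot[7] = $ribbon9
Sorted (with $ < everything):
  sorted[0] = $ribbon9  (last char: '9')
  sorted[1] = 9$ribbon  (last char: 'n')
  sorted[2] = bbon9$ri  (last char: 'i')
  sorted[3] = bon9$rib  (last char: 'b')
  sorted[4] = ibbon9$r  (last char: 'r')
  sorted[5] = n9$ribbo  (last char: 'o')
  sorted[6] = on9$ribb  (last char: 'b')
  sorted[7] = ribbon9$  (last char: '$')
Last column: 9nibrob$
Original string S is at sorted index 7

Answer: 9nibrob$
7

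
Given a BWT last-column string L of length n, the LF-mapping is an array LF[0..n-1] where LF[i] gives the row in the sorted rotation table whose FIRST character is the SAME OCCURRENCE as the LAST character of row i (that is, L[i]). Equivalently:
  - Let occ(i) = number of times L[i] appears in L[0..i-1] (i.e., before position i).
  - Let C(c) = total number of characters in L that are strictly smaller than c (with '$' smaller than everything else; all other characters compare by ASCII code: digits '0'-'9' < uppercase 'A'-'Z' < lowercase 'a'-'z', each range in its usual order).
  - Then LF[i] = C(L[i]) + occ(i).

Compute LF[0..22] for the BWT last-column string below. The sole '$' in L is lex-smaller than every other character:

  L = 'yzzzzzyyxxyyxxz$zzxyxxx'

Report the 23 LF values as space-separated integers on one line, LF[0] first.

Answer: 9 15 16 17 18 19 10 11 1 2 12 13 3 4 20 0 21 22 5 14 6 7 8

Derivation:
Char counts: '$':1, 'x':8, 'y':6, 'z':8
C (first-col start): C('$')=0, C('x')=1, C('y')=9, C('z')=15
L[0]='y': occ=0, LF[0]=C('y')+0=9+0=9
L[1]='z': occ=0, LF[1]=C('z')+0=15+0=15
L[2]='z': occ=1, LF[2]=C('z')+1=15+1=16
L[3]='z': occ=2, LF[3]=C('z')+2=15+2=17
L[4]='z': occ=3, LF[4]=C('z')+3=15+3=18
L[5]='z': occ=4, LF[5]=C('z')+4=15+4=19
L[6]='y': occ=1, LF[6]=C('y')+1=9+1=10
L[7]='y': occ=2, LF[7]=C('y')+2=9+2=11
L[8]='x': occ=0, LF[8]=C('x')+0=1+0=1
L[9]='x': occ=1, LF[9]=C('x')+1=1+1=2
L[10]='y': occ=3, LF[10]=C('y')+3=9+3=12
L[11]='y': occ=4, LF[11]=C('y')+4=9+4=13
L[12]='x': occ=2, LF[12]=C('x')+2=1+2=3
L[13]='x': occ=3, LF[13]=C('x')+3=1+3=4
L[14]='z': occ=5, LF[14]=C('z')+5=15+5=20
L[15]='$': occ=0, LF[15]=C('$')+0=0+0=0
L[16]='z': occ=6, LF[16]=C('z')+6=15+6=21
L[17]='z': occ=7, LF[17]=C('z')+7=15+7=22
L[18]='x': occ=4, LF[18]=C('x')+4=1+4=5
L[19]='y': occ=5, LF[19]=C('y')+5=9+5=14
L[20]='x': occ=5, LF[20]=C('x')+5=1+5=6
L[21]='x': occ=6, LF[21]=C('x')+6=1+6=7
L[22]='x': occ=7, LF[22]=C('x')+7=1+7=8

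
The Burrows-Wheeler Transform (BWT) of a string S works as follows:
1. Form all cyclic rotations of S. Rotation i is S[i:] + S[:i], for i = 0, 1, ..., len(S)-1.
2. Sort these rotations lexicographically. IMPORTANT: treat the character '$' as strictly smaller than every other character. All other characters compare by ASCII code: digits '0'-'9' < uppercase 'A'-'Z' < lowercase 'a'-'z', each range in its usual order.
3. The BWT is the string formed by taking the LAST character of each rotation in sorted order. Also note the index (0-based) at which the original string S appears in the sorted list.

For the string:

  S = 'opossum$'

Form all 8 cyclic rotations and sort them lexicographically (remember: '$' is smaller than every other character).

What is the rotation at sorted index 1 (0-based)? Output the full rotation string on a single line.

Answer: m$opossu

Derivation:
All 8 rotations (rotation i = S[i:]+S[:i]):
  rot[0] = opossum$
  rot[1] = possum$o
  rot[2] = ossum$op
  rot[3] = ssum$opo
  rot[4] = sum$opos
  rot[5] = um$oposs
  rot[6] = m$opossu
  rot[7] = $opossum
Sorted (with $ < everything):
  sorted[0] = $opossum
  sorted[1] = m$opossu
  sorted[2] = opossum$
  sorted[3] = ossum$op
  sorted[4] = possum$o
  sorted[5] = ssum$opo
  sorted[6] = sum$opos
  sorted[7] = um$oposs
sorted[1] = m$opossu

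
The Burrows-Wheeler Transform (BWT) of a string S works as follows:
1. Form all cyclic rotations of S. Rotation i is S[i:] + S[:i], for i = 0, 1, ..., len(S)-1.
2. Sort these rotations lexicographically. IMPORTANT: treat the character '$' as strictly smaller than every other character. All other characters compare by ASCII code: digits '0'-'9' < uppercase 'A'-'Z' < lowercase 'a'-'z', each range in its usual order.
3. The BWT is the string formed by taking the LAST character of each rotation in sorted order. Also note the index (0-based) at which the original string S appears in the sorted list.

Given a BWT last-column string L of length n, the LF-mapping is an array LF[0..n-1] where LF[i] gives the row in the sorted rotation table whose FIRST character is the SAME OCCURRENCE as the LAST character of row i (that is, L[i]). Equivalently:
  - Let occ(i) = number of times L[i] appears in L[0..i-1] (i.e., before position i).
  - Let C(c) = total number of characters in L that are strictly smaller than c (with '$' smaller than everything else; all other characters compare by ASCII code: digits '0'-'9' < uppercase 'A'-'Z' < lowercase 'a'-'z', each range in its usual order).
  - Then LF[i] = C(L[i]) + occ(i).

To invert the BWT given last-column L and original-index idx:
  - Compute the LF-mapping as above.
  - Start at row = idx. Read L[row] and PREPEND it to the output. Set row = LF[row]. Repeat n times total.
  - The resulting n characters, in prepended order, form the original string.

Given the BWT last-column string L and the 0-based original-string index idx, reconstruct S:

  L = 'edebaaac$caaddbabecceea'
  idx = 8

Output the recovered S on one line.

Answer: baadaabdcbceaacaeeedce$

Derivation:
LF mapping: 18 15 19 8 1 2 3 11 0 12 4 5 16 17 9 6 10 20 13 14 21 22 7
Walk LF starting at row 8, prepending L[row]:
  step 1: row=8, L[8]='$', prepend. Next row=LF[8]=0
  step 2: row=0, L[0]='e', prepend. Next row=LF[0]=18
  step 3: row=18, L[18]='c', prepend. Next row=LF[18]=13
  step 4: row=13, L[13]='d', prepend. Next row=LF[13]=17
  step 5: row=17, L[17]='e', prepend. Next row=LF[17]=20
  step 6: row=20, L[20]='e', prepend. Next row=LF[20]=21
  step 7: row=21, L[21]='e', prepend. Next row=LF[21]=22
  step 8: row=22, L[22]='a', prepend. Next row=LF[22]=7
  step 9: row=7, L[7]='c', prepend. Next row=LF[7]=11
  step 10: row=11, L[11]='a', prepend. Next row=LF[11]=5
  step 11: row=5, L[5]='a', prepend. Next row=LF[5]=2
  step 12: row=2, L[2]='e', prepend. Next row=LF[2]=19
  step 13: row=19, L[19]='c', prepend. Next row=LF[19]=14
  step 14: row=14, L[14]='b', prepend. Next row=LF[14]=9
  step 15: row=9, L[9]='c', prepend. Next row=LF[9]=12
  step 16: row=12, L[12]='d', prepend. Next row=LF[12]=16
  step 17: row=16, L[16]='b', prepend. Next row=LF[16]=10
  step 18: row=10, L[10]='a', prepend. Next row=LF[10]=4
  step 19: row=4, L[4]='a', prepend. Next row=LF[4]=1
  step 20: row=1, L[1]='d', prepend. Next row=LF[1]=15
  step 21: row=15, L[15]='a', prepend. Next row=LF[15]=6
  step 22: row=6, L[6]='a', prepend. Next row=LF[6]=3
  step 23: row=3, L[3]='b', prepend. Next row=LF[3]=8
Reversed output: baadaabdcbceaacaeeedce$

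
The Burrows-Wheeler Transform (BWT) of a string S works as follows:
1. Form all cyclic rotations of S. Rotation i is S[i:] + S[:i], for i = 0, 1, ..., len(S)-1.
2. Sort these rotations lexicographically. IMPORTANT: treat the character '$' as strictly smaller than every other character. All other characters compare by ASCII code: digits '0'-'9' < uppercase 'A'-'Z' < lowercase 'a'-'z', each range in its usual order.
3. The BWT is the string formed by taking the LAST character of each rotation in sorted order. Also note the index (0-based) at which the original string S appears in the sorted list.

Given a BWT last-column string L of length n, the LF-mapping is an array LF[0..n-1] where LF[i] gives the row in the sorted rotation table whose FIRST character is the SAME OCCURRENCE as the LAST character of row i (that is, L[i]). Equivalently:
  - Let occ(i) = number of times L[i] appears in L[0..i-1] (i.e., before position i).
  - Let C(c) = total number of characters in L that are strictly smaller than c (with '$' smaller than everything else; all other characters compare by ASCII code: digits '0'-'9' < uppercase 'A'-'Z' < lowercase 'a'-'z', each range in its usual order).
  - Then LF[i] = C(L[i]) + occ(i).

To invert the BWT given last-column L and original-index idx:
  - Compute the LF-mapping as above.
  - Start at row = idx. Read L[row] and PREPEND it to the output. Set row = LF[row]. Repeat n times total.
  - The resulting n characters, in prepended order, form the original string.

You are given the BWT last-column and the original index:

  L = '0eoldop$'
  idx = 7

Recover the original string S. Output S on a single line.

LF mapping: 1 3 5 4 2 6 7 0
Walk LF starting at row 7, prepending L[row]:
  step 1: row=7, L[7]='$', prepend. Next row=LF[7]=0
  step 2: row=0, L[0]='0', prepend. Next row=LF[0]=1
  step 3: row=1, L[1]='e', prepend. Next row=LF[1]=3
  step 4: row=3, L[3]='l', prepend. Next row=LF[3]=4
  step 5: row=4, L[4]='d', prepend. Next row=LF[4]=2
  step 6: row=2, L[2]='o', prepend. Next row=LF[2]=5
  step 7: row=5, L[5]='o', prepend. Next row=LF[5]=6
  step 8: row=6, L[6]='p', prepend. Next row=LF[6]=7
Reversed output: poodle0$

Answer: poodle0$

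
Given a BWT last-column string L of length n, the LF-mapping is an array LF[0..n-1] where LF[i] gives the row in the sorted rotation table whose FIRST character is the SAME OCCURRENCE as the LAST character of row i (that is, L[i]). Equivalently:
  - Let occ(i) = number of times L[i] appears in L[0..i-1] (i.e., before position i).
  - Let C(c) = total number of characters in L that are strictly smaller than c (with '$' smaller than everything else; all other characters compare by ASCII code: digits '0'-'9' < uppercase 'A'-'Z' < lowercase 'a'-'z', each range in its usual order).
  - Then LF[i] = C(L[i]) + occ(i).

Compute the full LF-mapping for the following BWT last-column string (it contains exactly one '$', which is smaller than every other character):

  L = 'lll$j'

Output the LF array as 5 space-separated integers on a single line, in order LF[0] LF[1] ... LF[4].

Char counts: '$':1, 'j':1, 'l':3
C (first-col start): C('$')=0, C('j')=1, C('l')=2
L[0]='l': occ=0, LF[0]=C('l')+0=2+0=2
L[1]='l': occ=1, LF[1]=C('l')+1=2+1=3
L[2]='l': occ=2, LF[2]=C('l')+2=2+2=4
L[3]='$': occ=0, LF[3]=C('$')+0=0+0=0
L[4]='j': occ=0, LF[4]=C('j')+0=1+0=1

Answer: 2 3 4 0 1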